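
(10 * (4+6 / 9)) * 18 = 840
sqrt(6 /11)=sqrt(66) /11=0.74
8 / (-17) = -8 / 17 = -0.47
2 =2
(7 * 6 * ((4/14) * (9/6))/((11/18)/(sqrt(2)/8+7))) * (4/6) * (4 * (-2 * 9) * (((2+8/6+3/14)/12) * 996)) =-2987707.42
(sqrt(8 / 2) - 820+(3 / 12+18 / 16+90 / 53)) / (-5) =345529 / 2120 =162.99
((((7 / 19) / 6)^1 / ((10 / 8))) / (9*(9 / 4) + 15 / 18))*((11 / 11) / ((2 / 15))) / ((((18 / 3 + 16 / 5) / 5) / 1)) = 0.01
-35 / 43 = -0.81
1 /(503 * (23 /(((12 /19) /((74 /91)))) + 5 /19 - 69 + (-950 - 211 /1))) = -0.00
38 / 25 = 1.52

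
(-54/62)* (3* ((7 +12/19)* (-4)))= 46980/589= 79.76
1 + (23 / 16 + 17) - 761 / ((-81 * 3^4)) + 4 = 2472551 / 104976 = 23.55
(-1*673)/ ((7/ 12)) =-8076/ 7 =-1153.71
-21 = -21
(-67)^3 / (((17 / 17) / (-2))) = 601526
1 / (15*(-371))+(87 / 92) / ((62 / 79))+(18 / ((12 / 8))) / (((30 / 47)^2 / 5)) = 4712892997 / 31742760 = 148.47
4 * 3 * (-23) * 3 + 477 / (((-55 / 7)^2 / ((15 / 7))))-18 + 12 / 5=-500361 / 605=-827.04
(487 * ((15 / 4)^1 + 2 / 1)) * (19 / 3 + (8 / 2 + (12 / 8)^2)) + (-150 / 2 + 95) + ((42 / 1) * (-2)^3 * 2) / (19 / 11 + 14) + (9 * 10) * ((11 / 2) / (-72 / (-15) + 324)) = 40062565919 / 1137648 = 35215.26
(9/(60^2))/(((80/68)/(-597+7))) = -1003/800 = -1.25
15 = 15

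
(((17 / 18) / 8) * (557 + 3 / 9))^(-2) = 2916 / 12623809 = 0.00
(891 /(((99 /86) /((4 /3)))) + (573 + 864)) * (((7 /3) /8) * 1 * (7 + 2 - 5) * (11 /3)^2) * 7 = 4879567 /18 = 271087.06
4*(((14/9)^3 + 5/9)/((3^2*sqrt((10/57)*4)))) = 3149*sqrt(570)/32805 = 2.29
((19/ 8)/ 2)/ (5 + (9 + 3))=19/ 272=0.07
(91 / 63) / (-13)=-1 / 9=-0.11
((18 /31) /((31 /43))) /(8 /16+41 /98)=4214 /4805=0.88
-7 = -7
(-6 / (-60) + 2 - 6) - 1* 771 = -7749 / 10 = -774.90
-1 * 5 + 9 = 4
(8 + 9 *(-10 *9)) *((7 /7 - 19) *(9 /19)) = 129924 /19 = 6838.11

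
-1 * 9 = -9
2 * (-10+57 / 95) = -94 / 5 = -18.80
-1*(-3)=3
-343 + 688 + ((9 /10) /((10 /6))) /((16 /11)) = 276297 /800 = 345.37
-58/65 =-0.89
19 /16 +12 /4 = 4.19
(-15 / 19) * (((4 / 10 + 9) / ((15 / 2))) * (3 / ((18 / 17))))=-799 / 285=-2.80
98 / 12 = 49 / 6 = 8.17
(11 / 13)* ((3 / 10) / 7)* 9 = 297 / 910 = 0.33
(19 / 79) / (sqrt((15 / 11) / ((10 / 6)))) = 0.27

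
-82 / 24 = -3.42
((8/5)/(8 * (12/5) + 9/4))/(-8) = -4/429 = -0.01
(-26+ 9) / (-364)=17 / 364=0.05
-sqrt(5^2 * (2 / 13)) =-5 * sqrt(26) / 13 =-1.96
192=192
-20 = -20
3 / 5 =0.60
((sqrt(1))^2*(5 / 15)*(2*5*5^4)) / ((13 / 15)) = 31250 / 13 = 2403.85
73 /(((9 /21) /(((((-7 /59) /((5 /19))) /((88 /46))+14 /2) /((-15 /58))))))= -433707673 /97350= -4455.14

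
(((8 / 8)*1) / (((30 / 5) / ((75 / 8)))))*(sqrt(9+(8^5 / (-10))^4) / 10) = sqrt(72057594037933561) / 160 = 1677721.60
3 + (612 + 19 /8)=617.38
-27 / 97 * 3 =-81 / 97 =-0.84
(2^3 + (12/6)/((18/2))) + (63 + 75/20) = 2699/36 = 74.97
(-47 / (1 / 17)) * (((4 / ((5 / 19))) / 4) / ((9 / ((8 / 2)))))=-60724 / 45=-1349.42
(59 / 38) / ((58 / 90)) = 2655 / 1102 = 2.41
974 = 974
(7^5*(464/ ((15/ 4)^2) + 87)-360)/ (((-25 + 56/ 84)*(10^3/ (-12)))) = 453691193/ 456250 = 994.39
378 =378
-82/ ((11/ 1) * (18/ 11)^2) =-451/ 162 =-2.78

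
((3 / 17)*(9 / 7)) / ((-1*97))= -27 / 11543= -0.00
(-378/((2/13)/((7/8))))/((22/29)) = -498771/176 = -2833.93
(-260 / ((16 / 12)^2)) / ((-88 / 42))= 12285 / 176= 69.80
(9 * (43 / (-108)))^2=1849 / 144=12.84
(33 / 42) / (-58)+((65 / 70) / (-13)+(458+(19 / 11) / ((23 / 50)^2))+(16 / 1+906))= 6558707129 / 4725028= 1388.08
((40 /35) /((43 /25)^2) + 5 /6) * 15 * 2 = 473575 /12943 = 36.59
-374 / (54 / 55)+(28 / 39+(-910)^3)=-264503554453 / 351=-753571380.21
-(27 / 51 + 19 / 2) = -341 / 34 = -10.03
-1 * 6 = -6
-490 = -490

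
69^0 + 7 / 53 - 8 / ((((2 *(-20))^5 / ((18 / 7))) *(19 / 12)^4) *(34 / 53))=46524599047761 / 41096727350000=1.13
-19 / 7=-2.71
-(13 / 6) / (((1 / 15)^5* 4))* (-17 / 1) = 55940625 / 8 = 6992578.12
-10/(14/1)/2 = -5/14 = -0.36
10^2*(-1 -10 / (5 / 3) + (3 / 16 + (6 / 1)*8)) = 16475 / 4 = 4118.75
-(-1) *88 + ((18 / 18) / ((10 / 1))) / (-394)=346719 / 3940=88.00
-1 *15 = -15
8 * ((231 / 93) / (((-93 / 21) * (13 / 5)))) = -1.73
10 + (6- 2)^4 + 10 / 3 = 808 / 3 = 269.33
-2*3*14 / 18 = -14 / 3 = -4.67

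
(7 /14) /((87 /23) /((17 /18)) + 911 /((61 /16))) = 23851 /11589484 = 0.00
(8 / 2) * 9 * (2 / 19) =72 / 19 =3.79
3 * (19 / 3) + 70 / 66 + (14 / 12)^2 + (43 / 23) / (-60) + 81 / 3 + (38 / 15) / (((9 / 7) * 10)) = 48.59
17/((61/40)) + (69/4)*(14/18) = 24.56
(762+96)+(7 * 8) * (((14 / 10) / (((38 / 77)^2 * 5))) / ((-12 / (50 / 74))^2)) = 30537518209 / 35583048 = 858.20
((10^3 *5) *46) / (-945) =-46000 / 189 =-243.39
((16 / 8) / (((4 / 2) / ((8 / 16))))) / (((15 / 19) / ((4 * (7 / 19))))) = 14 / 15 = 0.93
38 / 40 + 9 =199 / 20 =9.95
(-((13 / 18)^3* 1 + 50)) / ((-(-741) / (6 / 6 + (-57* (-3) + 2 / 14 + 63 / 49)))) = -1340863 / 113724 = -11.79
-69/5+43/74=-4891/370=-13.22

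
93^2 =8649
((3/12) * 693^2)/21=22869/4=5717.25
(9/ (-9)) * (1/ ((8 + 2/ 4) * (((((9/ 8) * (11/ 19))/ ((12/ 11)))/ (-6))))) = 1.18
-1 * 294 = -294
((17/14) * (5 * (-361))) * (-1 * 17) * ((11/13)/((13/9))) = 51642855/2366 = 21827.07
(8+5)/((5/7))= 91/5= 18.20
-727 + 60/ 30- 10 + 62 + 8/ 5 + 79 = -2962/ 5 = -592.40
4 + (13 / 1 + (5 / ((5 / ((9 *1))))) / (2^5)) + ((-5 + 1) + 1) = 457 / 32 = 14.28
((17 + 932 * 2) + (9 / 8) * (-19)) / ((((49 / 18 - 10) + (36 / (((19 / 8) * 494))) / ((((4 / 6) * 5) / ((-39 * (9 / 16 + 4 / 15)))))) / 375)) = -453144121875 / 4922528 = -92055.16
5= 5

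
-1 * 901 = -901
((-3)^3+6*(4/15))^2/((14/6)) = 48387/175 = 276.50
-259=-259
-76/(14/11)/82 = -209/287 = -0.73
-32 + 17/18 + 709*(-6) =-77131/18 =-4285.06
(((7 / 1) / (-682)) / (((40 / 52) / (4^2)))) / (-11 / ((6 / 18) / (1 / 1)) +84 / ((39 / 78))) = -364 / 230175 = -0.00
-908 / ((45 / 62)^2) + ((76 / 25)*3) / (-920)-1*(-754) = -451610077 / 465750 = -969.64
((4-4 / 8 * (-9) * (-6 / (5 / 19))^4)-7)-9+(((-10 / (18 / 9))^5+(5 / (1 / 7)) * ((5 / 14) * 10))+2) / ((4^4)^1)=97282208341 / 80000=1216027.60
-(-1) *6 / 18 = 1 / 3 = 0.33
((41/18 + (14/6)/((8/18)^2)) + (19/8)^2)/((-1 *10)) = -2273/1152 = -1.97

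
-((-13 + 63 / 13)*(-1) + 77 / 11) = -197 / 13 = -15.15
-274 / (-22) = 137 / 11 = 12.45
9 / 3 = 3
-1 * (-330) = 330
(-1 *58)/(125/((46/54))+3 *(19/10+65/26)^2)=-0.28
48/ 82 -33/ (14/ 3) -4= -6019/ 574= -10.49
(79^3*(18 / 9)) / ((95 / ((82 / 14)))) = 40429198 / 665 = 60795.79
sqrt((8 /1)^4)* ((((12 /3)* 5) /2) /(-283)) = -640 /283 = -2.26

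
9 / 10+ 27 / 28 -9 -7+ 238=31341 / 140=223.86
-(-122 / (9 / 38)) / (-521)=-4636 / 4689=-0.99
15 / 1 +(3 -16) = 2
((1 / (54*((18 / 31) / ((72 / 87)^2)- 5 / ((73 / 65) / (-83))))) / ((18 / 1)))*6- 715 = -1553314607387 / 2172468033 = -715.00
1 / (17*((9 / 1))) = 1 / 153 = 0.01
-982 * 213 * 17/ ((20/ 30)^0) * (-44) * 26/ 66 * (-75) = -4622568600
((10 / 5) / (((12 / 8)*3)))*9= 4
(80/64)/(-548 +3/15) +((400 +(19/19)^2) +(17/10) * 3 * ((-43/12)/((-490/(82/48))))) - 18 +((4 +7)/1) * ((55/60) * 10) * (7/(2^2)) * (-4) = -46207508959/143158400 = -322.77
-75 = -75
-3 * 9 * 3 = -81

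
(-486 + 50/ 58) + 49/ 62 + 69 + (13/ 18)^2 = -120828859/ 291276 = -414.83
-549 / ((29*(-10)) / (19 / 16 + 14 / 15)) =4.01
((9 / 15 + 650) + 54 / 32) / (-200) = -52183 / 16000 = -3.26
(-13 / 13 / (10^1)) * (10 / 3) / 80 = -1 / 240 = -0.00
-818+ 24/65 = -53146/65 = -817.63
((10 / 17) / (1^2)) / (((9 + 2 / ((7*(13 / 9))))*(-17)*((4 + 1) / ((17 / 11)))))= -182 / 156519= -0.00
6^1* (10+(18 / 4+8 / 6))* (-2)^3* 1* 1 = -760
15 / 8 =1.88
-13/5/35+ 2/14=0.07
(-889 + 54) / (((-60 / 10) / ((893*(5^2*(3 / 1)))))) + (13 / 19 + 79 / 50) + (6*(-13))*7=4427068288 / 475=9320143.76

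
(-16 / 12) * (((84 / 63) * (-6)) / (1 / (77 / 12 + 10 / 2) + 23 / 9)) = 13152 / 3259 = 4.04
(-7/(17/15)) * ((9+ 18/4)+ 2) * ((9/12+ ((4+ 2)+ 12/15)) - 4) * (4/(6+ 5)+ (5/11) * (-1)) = 46221/1496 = 30.90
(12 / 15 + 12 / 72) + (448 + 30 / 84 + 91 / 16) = 764419 / 1680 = 455.01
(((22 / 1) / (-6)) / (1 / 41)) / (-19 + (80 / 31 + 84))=-13981 / 6285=-2.22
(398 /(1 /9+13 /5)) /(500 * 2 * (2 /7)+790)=0.14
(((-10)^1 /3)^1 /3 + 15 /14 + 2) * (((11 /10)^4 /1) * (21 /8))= 3616327 /480000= 7.53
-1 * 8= -8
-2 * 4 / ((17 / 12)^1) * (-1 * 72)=6912 / 17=406.59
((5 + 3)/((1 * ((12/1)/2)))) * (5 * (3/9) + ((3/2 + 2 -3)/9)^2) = 541/243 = 2.23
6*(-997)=-5982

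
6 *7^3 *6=12348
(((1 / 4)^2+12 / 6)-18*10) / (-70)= 2847 / 1120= 2.54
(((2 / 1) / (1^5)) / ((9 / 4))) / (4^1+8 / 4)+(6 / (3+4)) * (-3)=-458 / 189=-2.42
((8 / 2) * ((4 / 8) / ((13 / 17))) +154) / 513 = 2036 / 6669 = 0.31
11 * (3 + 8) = 121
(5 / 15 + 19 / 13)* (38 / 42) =190 / 117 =1.62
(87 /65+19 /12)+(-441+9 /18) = -341311 /780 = -437.58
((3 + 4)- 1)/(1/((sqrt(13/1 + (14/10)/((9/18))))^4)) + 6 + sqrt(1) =37621/25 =1504.84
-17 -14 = -31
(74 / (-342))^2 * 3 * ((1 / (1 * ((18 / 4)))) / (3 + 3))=1369 / 263169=0.01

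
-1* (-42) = 42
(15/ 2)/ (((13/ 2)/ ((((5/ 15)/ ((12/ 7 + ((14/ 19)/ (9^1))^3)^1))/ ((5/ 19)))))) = 665028063/ 780282620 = 0.85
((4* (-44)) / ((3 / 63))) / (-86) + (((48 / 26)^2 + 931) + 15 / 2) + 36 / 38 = 272233673 / 276146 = 985.83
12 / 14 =6 / 7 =0.86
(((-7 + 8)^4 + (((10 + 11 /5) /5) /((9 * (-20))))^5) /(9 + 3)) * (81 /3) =1845281249155403699 /820125000000000000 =2.25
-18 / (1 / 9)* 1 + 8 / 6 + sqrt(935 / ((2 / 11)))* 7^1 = -482 / 3 + 77* sqrt(170) / 2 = 341.31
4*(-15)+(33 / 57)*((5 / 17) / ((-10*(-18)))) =-697669 / 11628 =-60.00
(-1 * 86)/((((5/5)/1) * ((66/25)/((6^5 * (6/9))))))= -1857600/11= -168872.73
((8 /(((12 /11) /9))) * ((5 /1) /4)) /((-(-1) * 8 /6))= 495 /8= 61.88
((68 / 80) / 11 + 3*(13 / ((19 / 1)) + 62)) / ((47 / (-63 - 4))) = -268.19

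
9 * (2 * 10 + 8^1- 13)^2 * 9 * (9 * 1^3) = 164025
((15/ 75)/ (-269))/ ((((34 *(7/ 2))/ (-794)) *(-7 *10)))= -397/ 5601925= -0.00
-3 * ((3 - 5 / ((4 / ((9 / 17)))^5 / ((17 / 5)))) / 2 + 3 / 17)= -860108805 / 171051008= -5.03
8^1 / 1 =8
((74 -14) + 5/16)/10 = 6.03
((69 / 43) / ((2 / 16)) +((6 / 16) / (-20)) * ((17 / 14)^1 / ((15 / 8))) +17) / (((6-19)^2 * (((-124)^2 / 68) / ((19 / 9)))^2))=14409191177 / 936680804841600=0.00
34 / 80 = 0.42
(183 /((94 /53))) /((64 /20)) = 48495 /1504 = 32.24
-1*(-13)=13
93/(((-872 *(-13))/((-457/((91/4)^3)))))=-340008/1067810107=-0.00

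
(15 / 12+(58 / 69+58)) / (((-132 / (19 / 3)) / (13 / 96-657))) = 19870836785 / 10492416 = 1893.83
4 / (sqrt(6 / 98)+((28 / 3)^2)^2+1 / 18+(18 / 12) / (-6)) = 156128457744 / 296181587030401- 2939328 * sqrt(3) / 296181587030401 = 0.00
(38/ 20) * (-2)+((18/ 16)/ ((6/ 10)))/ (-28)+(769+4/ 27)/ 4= 5697823/ 30240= 188.42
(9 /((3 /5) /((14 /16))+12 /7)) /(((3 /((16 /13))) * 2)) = 0.77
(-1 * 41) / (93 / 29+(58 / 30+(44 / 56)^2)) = -3495660 / 490891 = -7.12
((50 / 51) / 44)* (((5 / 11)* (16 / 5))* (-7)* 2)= -0.45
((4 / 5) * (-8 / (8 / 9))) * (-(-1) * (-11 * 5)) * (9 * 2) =7128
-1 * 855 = -855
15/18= 5/6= 0.83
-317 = -317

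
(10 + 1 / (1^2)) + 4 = 15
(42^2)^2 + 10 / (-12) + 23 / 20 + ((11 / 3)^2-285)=560056457 / 180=3111424.76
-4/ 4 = -1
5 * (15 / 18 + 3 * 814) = 12214.17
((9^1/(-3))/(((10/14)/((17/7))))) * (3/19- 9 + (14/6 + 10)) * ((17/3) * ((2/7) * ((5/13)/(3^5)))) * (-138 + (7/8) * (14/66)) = 12.58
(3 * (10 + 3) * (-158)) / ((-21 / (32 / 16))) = 4108 / 7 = 586.86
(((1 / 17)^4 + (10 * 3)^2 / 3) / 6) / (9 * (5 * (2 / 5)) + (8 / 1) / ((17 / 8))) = 25056301 / 10906860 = 2.30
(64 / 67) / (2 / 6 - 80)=-192 / 16013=-0.01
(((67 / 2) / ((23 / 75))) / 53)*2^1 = 5025 / 1219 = 4.12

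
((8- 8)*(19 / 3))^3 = 0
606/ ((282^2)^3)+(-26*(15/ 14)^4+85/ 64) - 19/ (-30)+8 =-48906951291121331803/ 2012498473343279040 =-24.30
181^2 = 32761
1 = 1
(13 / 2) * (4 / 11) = 26 / 11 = 2.36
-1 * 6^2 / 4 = -9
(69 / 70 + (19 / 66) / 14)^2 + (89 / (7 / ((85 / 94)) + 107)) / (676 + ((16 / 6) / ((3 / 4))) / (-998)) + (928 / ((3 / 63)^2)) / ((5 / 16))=394118864569648200127 / 300947224762800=1309594.61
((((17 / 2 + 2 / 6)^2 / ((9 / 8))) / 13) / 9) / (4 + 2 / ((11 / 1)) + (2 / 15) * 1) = 0.14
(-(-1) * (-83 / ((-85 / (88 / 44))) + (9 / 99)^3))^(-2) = 12799528225 / 48854702961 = 0.26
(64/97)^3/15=262144/13690095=0.02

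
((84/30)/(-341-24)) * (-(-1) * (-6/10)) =42/9125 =0.00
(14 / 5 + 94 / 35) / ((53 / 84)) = 2304 / 265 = 8.69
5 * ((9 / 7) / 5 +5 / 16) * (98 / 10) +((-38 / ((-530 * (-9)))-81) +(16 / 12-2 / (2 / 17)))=-2623963 / 38160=-68.76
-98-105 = -203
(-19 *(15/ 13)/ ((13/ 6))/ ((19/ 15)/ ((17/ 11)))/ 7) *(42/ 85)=-1620/ 1859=-0.87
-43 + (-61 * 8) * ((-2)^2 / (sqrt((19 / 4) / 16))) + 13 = -15616 * sqrt(19) / 19 - 30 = -3612.56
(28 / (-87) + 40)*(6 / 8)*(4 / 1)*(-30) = -103560 / 29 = -3571.03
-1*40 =-40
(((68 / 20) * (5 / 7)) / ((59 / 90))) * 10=37.05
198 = 198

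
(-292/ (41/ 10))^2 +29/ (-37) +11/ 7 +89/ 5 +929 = 13104486806/ 2176895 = 6019.81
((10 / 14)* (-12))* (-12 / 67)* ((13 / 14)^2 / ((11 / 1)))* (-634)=-19286280 / 252791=-76.29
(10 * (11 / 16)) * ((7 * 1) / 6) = 385 / 48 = 8.02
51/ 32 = 1.59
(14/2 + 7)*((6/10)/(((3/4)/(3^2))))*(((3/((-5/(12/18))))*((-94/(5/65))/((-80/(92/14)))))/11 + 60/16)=13842/1375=10.07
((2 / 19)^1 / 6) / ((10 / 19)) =1 / 30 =0.03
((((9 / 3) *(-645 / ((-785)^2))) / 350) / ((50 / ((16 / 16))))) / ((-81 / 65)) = 559 / 3882217500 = 0.00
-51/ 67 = -0.76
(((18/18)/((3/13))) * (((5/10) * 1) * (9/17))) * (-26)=-507/17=-29.82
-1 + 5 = 4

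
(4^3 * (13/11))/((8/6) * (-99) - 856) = -0.08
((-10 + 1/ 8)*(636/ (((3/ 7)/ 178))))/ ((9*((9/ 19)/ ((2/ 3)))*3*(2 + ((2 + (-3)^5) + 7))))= 49561519/ 84564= 586.08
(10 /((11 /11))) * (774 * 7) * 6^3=11702880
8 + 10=18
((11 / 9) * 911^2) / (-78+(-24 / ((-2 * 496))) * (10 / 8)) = -13009.50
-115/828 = -0.14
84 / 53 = 1.58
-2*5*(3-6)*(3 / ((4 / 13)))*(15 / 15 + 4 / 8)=1755 / 4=438.75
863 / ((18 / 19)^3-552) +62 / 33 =13014457 / 41583696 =0.31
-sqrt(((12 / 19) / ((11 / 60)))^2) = -720 / 209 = -3.44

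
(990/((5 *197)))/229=198/45113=0.00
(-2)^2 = 4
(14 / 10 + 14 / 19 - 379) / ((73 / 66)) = -2362932 / 6935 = -340.73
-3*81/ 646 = -243/ 646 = -0.38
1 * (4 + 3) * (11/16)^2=847/256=3.31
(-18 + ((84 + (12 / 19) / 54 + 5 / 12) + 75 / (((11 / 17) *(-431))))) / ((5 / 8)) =429089434 / 4053555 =105.86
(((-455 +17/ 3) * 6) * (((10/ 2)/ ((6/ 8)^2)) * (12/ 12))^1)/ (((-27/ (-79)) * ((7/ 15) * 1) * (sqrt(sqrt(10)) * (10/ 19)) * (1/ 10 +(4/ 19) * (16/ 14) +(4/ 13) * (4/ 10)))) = -346226.75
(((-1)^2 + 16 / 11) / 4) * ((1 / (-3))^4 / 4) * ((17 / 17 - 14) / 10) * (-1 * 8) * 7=91 / 660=0.14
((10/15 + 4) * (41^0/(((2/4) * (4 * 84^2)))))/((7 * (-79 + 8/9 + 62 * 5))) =1/4908624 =0.00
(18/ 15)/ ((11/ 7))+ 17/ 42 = 2699/ 2310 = 1.17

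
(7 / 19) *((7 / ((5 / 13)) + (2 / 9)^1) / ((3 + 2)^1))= 5803 / 4275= 1.36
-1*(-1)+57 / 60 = 39 / 20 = 1.95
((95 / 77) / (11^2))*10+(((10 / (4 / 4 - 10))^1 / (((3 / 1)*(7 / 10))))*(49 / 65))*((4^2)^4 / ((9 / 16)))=-1367738561830 / 29432403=-46470.50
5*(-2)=-10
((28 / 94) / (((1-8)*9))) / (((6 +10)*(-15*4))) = 1 / 203040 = 0.00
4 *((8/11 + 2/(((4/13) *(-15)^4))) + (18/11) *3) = 12555286/556875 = 22.55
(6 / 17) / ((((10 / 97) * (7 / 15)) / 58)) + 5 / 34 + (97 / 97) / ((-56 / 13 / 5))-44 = 380.48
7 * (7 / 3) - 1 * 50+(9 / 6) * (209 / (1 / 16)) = 14947 / 3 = 4982.33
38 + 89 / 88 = 3433 / 88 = 39.01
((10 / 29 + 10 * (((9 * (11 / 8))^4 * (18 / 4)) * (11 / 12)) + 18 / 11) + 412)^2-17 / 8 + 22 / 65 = 1663090130908980920231001017 / 1775556928471040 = 936658298160.62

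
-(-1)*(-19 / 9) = -19 / 9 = -2.11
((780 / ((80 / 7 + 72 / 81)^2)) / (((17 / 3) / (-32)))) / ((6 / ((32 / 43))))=-24766560 / 6877979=-3.60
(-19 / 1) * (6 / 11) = -114 / 11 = -10.36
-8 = -8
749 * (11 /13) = 8239 /13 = 633.77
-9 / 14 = -0.64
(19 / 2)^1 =19 / 2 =9.50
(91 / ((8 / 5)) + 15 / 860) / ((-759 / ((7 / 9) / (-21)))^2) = 19571 / 144467288856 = 0.00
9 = 9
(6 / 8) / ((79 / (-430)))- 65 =-10915 / 158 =-69.08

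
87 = 87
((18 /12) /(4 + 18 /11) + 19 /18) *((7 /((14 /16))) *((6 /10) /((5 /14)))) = 1652 /93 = 17.76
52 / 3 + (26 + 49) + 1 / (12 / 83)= 397 / 4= 99.25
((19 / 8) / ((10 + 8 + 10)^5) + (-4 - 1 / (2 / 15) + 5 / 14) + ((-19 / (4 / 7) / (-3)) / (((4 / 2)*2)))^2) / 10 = -0.35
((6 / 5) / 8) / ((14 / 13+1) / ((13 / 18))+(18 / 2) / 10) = 169 / 4254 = 0.04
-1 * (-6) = 6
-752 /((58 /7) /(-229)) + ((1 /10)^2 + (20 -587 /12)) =45141728 /2175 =20754.82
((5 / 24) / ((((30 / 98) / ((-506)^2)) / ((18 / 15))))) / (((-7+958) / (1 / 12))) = 3136441 / 171180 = 18.32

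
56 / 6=28 / 3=9.33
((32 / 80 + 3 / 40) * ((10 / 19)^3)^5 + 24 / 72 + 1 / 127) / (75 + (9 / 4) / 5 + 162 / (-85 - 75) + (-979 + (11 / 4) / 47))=-78118056402134751668960 / 207063578981971591213648887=-0.00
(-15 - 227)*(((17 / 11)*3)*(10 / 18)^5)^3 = -299865722656250 / 83881572334857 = -3.57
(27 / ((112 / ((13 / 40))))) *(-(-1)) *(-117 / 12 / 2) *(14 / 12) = -4563 / 10240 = -0.45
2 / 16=1 / 8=0.12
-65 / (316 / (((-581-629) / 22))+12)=-3575 / 344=-10.39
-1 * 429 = -429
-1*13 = -13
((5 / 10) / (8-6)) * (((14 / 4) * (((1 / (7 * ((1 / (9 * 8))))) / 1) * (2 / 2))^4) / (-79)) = -3359232 / 27097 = -123.97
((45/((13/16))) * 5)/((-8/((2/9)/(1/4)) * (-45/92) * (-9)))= -6.99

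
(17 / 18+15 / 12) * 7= 553 / 36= 15.36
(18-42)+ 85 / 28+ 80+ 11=1961 / 28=70.04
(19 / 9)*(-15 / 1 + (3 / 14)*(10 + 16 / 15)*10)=1159 / 63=18.40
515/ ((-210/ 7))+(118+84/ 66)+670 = 50959/ 66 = 772.11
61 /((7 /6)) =366 /7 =52.29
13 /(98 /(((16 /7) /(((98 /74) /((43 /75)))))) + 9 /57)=241832 /1845243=0.13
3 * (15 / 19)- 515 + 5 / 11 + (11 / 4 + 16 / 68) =-7236633 / 14212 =-509.19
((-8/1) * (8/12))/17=-16/51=-0.31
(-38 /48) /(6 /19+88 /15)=-0.13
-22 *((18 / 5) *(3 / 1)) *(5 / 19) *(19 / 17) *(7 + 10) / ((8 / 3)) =-891 / 2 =-445.50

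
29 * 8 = 232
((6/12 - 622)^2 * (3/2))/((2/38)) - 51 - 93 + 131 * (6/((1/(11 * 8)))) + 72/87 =2569979757/232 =11077498.95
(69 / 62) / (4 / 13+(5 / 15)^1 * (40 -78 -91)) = -299 / 11470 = -0.03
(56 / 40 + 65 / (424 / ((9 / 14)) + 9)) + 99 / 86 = 6852199 / 2587310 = 2.65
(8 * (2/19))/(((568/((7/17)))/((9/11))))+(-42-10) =-13117550/252263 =-52.00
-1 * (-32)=32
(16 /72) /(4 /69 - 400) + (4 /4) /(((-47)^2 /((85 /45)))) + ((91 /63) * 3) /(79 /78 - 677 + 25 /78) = -3399626579 /556042663026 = -0.01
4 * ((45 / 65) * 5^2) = 900 / 13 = 69.23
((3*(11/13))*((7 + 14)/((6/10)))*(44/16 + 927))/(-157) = -4295445/8164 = -526.14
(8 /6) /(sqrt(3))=4*sqrt(3) /9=0.77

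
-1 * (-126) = 126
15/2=7.50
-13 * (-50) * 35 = 22750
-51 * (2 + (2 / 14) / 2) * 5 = -7395 / 14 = -528.21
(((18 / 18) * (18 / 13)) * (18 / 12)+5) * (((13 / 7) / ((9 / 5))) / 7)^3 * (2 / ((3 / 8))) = 31096000 / 257298363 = 0.12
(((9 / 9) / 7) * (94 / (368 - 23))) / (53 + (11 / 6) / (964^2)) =174707648 / 237890491895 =0.00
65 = 65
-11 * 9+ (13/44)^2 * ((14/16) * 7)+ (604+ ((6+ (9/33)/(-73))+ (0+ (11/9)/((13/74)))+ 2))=68851744853/132283008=520.49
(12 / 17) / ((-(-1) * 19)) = 12 / 323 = 0.04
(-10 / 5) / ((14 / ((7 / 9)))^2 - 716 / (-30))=-15 / 2609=-0.01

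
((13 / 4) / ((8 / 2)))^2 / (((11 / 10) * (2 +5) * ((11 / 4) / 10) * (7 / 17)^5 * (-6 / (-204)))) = 895.48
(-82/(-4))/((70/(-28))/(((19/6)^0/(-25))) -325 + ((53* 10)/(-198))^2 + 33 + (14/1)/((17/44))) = -6831297/62014721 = -0.11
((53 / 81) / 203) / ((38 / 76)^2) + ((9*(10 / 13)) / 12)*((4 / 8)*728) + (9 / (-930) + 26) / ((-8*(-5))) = 42952682051 / 203893200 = 210.66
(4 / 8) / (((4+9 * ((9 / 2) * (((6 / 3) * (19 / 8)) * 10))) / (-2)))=-4 / 7711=-0.00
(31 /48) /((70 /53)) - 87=-290677 /3360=-86.51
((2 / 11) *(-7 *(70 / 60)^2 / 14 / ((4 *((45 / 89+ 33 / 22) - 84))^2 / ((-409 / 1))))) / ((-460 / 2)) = -3239689 / 1583781012000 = -0.00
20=20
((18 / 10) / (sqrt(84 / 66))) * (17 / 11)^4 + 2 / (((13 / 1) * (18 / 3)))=1 / 39 + 751689 * sqrt(154) / 1024870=9.13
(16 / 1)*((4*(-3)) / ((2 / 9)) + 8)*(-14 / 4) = 2576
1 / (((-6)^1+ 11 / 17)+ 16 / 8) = -17 / 57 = -0.30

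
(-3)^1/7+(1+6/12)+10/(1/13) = 1835/14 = 131.07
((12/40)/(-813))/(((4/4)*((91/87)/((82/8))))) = -3567/986440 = -0.00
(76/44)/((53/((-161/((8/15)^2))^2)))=24932761875/2387968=10440.99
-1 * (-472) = 472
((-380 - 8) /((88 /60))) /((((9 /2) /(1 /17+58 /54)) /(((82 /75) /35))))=-3308864 /1590435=-2.08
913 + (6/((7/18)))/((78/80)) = 84523/91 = 928.82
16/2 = 8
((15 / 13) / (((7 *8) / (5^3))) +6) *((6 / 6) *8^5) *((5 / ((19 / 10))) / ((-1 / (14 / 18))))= -426188800 / 741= -575153.58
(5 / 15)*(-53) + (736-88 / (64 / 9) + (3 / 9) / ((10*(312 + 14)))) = 4602849 / 6520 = 705.96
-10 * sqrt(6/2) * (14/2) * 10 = -700 * sqrt(3) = -1212.44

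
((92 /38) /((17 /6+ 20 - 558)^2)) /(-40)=-207 /979499495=-0.00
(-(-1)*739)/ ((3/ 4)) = 2956/ 3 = 985.33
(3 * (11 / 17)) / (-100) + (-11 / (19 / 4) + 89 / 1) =2799273 / 32300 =86.66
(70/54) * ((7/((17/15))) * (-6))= -2450/51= -48.04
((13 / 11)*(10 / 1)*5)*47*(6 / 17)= 183300 / 187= 980.21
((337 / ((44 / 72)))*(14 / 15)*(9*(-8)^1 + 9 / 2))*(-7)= 2675106 / 11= 243191.45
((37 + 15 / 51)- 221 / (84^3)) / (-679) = -375770579 / 6841582272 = -0.05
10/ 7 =1.43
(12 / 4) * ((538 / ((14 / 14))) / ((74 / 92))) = 74244 / 37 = 2006.59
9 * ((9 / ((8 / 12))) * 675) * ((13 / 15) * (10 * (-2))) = -1421550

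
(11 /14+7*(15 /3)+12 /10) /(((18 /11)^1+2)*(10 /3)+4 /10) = 85437 /28924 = 2.95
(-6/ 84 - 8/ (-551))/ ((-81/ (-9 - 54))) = -439/ 9918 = -0.04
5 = 5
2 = 2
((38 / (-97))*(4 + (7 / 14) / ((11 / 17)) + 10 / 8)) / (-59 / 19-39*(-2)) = -95665 / 3036682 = -0.03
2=2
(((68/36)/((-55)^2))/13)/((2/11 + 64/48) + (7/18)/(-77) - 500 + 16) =-34/341530475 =-0.00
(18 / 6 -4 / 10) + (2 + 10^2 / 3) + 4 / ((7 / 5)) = 4283 / 105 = 40.79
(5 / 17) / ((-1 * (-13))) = 0.02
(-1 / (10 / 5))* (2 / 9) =-1 / 9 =-0.11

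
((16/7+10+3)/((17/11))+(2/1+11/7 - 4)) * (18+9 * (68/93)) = 232.59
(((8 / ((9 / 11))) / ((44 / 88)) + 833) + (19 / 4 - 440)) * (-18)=-15023 / 2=-7511.50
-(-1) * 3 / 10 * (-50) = -15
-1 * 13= -13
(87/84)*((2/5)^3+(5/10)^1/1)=4089/7000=0.58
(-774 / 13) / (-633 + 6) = 258 / 2717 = 0.09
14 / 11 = 1.27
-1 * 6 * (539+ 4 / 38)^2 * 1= -629514294 / 361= -1743806.91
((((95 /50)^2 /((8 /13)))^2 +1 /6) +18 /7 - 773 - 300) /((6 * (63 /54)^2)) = -13921810771 /109760000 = -126.84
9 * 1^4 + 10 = 19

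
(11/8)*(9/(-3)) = -33/8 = -4.12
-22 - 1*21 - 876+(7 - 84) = -996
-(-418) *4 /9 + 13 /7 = 11821 /63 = 187.63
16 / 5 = 3.20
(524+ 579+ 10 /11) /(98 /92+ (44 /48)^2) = 40217616 /69421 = 579.33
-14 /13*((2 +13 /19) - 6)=882 /247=3.57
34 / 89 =0.38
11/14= 0.79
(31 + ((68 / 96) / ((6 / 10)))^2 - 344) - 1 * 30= -1770887 / 5184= -341.61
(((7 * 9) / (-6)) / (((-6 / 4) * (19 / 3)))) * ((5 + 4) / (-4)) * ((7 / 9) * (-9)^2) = -11907 / 76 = -156.67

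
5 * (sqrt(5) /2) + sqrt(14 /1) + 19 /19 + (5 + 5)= sqrt(14) + 5 * sqrt(5) /2 + 11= 20.33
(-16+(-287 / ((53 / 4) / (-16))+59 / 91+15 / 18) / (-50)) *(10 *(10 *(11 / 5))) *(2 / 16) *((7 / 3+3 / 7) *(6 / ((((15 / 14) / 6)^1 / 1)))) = -4239153358 / 72345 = -58596.36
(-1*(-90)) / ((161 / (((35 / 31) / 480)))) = 15 / 11408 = 0.00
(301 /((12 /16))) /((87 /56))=67424 /261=258.33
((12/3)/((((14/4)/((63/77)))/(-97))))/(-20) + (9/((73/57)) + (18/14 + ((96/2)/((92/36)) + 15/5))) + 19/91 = 292770722/8403395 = 34.84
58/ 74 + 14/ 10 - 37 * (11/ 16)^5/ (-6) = 3644142319/ 1163919360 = 3.13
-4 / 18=-2 / 9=-0.22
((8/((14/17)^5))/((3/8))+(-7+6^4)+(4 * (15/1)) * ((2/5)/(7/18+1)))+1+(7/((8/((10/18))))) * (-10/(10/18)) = 6831289513/5042100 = 1354.85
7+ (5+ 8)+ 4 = 24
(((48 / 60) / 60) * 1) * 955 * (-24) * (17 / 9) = -25976 / 45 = -577.24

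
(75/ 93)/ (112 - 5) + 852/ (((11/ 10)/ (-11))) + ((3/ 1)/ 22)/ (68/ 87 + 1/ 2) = -69322913458/ 8136601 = -8519.89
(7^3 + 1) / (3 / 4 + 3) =91.73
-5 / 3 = -1.67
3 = 3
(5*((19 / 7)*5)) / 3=475 / 21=22.62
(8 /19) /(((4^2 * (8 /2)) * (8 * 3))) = 1 /3648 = 0.00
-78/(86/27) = -1053/43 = -24.49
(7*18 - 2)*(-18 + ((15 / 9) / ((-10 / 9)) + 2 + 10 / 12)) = -6200 / 3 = -2066.67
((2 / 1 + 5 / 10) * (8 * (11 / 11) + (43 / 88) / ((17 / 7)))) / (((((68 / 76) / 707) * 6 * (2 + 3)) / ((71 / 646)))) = 615866993 / 10376256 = 59.35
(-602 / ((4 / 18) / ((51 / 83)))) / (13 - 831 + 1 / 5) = 230265 / 113129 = 2.04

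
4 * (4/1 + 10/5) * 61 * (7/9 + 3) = 16592/3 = 5530.67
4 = 4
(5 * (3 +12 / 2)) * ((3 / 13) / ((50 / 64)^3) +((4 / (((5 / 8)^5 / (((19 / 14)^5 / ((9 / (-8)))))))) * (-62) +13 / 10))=654072330265699 / 1365568750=478974.30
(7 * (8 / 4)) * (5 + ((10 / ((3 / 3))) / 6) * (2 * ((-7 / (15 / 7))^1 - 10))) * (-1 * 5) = 24710 / 9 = 2745.56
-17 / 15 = -1.13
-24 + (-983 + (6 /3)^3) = -999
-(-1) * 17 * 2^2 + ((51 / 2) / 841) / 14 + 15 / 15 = 1624863 / 23548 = 69.00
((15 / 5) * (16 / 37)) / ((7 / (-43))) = -2064 / 259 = -7.97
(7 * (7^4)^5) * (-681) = -380369733440716408767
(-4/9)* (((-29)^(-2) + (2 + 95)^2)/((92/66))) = -174085340/58029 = -2999.97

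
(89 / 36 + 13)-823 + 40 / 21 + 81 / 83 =-16829999 / 20916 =-804.65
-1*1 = -1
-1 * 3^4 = -81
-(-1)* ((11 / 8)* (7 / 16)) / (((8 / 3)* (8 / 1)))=231 / 8192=0.03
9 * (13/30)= 39/10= 3.90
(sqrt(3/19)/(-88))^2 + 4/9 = 588571/1324224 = 0.44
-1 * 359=-359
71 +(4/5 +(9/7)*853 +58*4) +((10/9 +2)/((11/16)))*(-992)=-10701778/3465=-3088.54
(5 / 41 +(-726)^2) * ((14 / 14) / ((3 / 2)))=43220242 / 123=351384.08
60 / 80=3 / 4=0.75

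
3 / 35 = 0.09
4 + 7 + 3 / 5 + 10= 21.60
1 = 1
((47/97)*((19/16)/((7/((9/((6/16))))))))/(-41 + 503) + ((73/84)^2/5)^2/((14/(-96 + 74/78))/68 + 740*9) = 2382025599370055993/557400260928269404800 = 0.00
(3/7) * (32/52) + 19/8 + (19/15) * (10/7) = 9715/2184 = 4.45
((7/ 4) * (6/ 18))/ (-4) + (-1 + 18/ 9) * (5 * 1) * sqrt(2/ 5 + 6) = -7/ 48 + 4 * sqrt(10) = 12.50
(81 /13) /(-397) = -81 /5161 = -0.02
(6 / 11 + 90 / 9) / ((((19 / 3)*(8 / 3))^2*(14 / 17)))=0.04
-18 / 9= -2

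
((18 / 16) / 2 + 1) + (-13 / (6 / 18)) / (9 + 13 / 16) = -2.41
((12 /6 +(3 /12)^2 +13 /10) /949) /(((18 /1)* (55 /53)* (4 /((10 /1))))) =14257 /30064320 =0.00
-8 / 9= -0.89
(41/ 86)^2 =1681/ 7396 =0.23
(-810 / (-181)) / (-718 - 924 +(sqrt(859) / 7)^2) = -13230 / 4802473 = -0.00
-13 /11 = -1.18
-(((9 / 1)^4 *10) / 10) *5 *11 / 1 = -360855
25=25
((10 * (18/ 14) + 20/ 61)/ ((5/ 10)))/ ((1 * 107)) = 11260/ 45689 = 0.25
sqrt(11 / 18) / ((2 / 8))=2 * sqrt(22) / 3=3.13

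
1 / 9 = 0.11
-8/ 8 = -1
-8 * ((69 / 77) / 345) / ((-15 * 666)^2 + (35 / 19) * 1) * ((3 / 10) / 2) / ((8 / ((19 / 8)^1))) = -1083 / 116806039196000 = -0.00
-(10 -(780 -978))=-208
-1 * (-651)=651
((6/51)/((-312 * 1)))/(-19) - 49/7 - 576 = -29376203/50388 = -583.00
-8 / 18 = -0.44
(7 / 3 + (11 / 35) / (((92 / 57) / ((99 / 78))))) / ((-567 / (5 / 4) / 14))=-648113 / 8137584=-0.08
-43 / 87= -0.49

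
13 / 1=13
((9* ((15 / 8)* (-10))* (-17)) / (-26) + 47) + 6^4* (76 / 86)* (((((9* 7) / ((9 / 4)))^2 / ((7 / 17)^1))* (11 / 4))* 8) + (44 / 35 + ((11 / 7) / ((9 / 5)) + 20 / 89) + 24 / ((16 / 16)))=6014669772619373 / 125372520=47974386.83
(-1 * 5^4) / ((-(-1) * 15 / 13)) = -1625 / 3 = -541.67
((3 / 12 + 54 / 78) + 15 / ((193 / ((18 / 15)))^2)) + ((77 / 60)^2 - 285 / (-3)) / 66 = 276963752653 / 115054711200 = 2.41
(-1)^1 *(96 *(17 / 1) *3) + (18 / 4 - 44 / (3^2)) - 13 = -88369 / 18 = -4909.39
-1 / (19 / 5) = -5 / 19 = -0.26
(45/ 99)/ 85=1/ 187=0.01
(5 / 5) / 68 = 1 / 68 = 0.01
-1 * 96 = -96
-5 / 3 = -1.67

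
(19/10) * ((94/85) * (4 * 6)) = 21432/425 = 50.43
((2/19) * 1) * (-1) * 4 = -8/19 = -0.42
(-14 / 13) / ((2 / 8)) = -56 / 13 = -4.31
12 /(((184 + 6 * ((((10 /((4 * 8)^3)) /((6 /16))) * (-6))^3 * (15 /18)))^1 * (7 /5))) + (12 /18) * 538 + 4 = 167208325708864 /460993154979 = 362.71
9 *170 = 1530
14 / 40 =7 / 20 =0.35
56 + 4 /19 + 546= 11442 /19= 602.21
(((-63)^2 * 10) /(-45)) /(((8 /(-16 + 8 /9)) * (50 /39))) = 32487 /25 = 1299.48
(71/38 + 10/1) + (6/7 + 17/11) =41757/2926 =14.27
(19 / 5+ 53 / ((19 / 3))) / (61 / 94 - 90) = -108664 / 797905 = -0.14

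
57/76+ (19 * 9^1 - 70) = 101.75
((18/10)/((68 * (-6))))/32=-3/21760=-0.00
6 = 6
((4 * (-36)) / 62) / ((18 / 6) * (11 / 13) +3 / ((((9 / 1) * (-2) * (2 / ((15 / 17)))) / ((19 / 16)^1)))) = -1018368 / 1074739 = -0.95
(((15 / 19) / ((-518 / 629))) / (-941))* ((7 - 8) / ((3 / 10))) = -425 / 125153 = -0.00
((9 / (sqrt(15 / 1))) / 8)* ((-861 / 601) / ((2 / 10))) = -2583* sqrt(15) / 4808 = -2.08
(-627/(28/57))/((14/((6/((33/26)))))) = -42237/98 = -430.99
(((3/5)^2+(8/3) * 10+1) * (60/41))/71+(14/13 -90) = -16716276/189215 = -88.35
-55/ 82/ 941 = -0.00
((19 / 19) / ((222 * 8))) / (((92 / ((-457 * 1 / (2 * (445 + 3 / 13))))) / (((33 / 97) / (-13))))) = 5027 / 61156100608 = 0.00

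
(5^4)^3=244140625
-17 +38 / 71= -1169 / 71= -16.46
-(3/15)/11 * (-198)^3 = 705672/5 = 141134.40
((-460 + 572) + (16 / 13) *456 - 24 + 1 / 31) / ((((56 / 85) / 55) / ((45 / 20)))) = 1572721425 / 12896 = 121954.20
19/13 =1.46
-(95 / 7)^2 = -9025 / 49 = -184.18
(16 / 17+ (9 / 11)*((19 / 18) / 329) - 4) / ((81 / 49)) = -877457 / 474606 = -1.85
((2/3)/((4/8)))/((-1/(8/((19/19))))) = -32/3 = -10.67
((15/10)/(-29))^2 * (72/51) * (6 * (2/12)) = 54/14297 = 0.00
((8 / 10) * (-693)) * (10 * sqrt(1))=-5544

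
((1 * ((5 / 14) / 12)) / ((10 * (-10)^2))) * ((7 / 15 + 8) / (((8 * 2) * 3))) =127 / 24192000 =0.00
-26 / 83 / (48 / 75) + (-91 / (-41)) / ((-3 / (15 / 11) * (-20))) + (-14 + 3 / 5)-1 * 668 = -1020931193 / 1497320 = -681.84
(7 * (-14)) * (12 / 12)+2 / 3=-292 / 3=-97.33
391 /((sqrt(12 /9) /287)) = 112217 * sqrt(3) /2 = 97182.77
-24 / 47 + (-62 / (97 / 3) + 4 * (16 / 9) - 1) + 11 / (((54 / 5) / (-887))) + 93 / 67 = -14817881077 / 16494462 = -898.35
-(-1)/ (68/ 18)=9/ 34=0.26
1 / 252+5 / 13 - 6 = -18383 / 3276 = -5.61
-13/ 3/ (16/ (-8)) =13/ 6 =2.17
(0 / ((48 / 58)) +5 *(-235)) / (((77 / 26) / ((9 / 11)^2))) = -2474550 / 9317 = -265.60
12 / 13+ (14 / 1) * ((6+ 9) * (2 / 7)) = 792 / 13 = 60.92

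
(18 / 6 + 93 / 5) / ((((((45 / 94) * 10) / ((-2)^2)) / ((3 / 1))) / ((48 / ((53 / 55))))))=3573504 / 1325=2696.98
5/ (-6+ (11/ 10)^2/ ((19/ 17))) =-9500/ 9343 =-1.02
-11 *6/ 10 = -6.60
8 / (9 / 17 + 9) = 68 / 81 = 0.84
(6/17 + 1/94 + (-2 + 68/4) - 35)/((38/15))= -470685/60724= -7.75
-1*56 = -56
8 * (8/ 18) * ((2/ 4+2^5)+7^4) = 77872/ 9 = 8652.44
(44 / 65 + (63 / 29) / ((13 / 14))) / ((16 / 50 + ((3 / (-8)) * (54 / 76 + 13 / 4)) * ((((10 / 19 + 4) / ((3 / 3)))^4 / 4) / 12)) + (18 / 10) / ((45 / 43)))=-2252655826240 / 8175427451789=-0.28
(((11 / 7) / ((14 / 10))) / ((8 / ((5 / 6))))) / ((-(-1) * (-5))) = -0.02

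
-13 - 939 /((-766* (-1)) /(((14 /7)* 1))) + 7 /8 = -44663 /3064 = -14.58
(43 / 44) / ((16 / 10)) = 0.61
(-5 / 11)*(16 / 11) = -80 / 121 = -0.66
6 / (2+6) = 3 / 4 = 0.75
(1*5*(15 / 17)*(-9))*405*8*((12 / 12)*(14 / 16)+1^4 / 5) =-2351025 / 17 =-138295.59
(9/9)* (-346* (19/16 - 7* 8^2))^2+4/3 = 4588852043443/192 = 23900271059.60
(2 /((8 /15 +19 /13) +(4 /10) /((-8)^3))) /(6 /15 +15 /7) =698880 /1771901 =0.39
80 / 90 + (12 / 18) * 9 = 62 / 9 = 6.89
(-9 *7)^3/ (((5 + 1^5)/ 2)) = -83349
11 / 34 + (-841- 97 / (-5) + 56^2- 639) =284873 / 170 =1675.72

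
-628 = -628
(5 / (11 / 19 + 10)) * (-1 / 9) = -95 / 1809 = -0.05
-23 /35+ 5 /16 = -193 /560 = -0.34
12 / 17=0.71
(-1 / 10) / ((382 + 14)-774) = 1 / 3780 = 0.00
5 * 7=35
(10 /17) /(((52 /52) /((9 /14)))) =45 /119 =0.38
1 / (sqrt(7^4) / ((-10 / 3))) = -10 / 147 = -0.07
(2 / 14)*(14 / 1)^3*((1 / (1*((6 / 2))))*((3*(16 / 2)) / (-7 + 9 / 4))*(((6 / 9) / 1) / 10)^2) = -12544 / 4275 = -2.93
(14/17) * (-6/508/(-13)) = 21/28067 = 0.00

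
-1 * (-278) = 278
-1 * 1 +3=2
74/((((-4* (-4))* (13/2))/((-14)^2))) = 1813/13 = 139.46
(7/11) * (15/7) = 15/11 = 1.36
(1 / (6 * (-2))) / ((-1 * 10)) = 1 / 120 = 0.01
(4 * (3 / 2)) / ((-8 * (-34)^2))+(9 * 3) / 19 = 124791 / 87856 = 1.42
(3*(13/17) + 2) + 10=14.29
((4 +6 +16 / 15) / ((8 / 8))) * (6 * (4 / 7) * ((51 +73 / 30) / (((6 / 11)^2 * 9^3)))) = 4599694 / 492075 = 9.35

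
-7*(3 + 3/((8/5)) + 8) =-90.12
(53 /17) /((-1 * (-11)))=53 /187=0.28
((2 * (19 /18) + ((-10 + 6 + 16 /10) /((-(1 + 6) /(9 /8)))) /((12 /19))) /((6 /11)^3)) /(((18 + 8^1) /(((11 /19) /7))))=5285401 /99066240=0.05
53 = 53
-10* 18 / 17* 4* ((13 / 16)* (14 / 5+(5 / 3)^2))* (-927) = 3024801 / 17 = 177929.47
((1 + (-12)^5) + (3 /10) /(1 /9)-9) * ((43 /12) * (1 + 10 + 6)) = -1819000663 /120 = -15158338.86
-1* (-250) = 250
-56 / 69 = -0.81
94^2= 8836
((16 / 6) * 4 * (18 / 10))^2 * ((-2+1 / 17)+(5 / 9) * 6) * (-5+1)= -872448 / 425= -2052.82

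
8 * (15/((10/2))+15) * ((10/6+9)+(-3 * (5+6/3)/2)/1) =24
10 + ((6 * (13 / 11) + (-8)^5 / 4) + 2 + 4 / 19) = -1708094 / 209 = -8172.70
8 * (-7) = -56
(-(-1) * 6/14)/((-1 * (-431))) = 3/3017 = 0.00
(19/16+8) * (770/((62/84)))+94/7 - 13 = 8319837/868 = 9585.07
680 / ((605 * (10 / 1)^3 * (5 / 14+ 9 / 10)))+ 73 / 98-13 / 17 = -2097023 / 110872300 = -0.02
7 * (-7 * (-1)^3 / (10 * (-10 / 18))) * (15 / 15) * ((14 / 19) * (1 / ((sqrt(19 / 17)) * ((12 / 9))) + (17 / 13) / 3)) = -9261 * sqrt(323) / 36100-17493 / 6175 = -7.44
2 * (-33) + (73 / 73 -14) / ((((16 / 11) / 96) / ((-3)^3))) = 23100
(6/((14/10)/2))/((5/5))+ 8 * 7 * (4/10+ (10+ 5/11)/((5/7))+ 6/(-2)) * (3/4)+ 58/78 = 514.84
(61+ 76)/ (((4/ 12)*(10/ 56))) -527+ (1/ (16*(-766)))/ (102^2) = 1131408865147/ 637557120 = 1774.60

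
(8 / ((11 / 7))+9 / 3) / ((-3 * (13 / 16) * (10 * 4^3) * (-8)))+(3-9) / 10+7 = 878681 / 137280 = 6.40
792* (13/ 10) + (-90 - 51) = 4443/ 5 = 888.60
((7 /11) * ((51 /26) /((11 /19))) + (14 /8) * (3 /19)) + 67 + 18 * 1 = 10452367 /119548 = 87.43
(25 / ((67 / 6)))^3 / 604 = 843750 / 45415213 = 0.02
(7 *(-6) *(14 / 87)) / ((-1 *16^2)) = 49 / 1856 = 0.03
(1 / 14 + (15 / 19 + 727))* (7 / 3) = 64537 / 38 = 1698.34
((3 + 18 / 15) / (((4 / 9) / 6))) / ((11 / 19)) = 10773 / 110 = 97.94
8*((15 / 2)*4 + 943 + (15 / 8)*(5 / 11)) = 7790.82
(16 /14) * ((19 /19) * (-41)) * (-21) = 984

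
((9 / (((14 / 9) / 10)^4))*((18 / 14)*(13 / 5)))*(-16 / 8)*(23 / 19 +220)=-7259351199750 / 319333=-22732856.30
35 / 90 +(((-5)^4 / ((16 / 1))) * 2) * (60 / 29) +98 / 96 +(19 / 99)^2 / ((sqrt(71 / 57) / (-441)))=680887 / 4176-17689 * sqrt(4047) / 77319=148.49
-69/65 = -1.06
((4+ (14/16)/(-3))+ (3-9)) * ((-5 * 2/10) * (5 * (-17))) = -4675/24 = -194.79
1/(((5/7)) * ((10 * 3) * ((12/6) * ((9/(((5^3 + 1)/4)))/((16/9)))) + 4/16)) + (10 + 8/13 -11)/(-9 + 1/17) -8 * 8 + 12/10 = -171363507/2736760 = -62.62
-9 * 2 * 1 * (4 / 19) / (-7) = 0.54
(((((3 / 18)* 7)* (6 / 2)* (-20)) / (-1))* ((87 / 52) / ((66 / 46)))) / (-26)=-23345 / 7436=-3.14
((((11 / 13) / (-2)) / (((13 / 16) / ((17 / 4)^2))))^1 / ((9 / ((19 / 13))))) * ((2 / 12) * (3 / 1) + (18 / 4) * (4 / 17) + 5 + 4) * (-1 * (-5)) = -6377635 / 79092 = -80.64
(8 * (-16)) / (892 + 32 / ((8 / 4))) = -32 / 227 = -0.14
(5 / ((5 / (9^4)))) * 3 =19683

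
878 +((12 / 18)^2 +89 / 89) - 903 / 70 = 77989 / 90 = 866.54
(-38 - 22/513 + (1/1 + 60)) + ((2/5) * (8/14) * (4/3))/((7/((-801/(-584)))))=211179529/9175005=23.02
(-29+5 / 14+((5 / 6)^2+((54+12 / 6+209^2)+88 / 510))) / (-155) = -936251581 / 3320100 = -281.99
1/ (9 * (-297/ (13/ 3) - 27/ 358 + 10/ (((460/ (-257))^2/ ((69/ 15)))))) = -10704200/ 5226846093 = -0.00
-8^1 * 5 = -40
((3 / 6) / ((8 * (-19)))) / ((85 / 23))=-23 / 25840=-0.00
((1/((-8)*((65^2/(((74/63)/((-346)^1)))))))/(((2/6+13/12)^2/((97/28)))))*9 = 32301/20701257850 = 0.00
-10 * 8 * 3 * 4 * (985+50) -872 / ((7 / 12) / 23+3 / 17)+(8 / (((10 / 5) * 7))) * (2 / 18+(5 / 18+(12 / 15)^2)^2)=-997919.86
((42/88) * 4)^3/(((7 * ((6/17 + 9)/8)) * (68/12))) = 10584/70543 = 0.15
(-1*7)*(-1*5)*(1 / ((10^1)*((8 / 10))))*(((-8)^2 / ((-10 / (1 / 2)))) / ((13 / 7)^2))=-686 / 169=-4.06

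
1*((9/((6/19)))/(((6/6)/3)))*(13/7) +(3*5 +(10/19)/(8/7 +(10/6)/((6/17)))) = 34179393/196574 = 173.88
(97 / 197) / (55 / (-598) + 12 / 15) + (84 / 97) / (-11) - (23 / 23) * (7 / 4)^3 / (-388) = 71827578741 / 113917768448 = 0.63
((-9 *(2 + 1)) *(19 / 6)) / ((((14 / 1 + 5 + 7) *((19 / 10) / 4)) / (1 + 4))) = -450 / 13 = -34.62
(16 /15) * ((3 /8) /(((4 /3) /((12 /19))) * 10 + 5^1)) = 0.02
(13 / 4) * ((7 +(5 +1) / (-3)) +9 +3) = 221 / 4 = 55.25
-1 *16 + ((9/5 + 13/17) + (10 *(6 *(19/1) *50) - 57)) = 4839013/85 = 56929.56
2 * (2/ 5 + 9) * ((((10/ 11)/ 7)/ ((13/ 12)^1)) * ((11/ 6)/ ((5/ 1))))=376/ 455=0.83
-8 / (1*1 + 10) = -8 / 11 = -0.73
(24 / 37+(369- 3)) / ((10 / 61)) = 2236.56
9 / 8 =1.12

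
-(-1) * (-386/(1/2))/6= -386/3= -128.67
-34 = -34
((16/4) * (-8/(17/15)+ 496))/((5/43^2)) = 61475552/85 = 723241.79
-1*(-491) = 491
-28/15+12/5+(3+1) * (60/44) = 988/165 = 5.99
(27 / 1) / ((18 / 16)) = 24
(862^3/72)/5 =80062991/45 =1779177.58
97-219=-122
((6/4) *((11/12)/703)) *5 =55/5624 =0.01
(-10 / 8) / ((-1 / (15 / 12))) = 25 / 16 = 1.56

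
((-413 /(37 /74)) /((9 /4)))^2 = 10916416 /81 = 134770.57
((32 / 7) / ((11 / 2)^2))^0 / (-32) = -1 / 32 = -0.03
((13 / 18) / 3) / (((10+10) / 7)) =91 / 1080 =0.08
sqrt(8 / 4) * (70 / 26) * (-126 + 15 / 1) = -3885 * sqrt(2) / 13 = -422.63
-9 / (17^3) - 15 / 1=-73704 / 4913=-15.00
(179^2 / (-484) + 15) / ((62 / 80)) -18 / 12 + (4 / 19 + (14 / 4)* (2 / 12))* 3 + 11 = -15446407 / 285076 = -54.18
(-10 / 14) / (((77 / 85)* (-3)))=0.26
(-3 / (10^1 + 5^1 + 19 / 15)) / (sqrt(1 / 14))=-0.69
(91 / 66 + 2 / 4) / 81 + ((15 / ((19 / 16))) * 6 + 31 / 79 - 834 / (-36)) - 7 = 92.37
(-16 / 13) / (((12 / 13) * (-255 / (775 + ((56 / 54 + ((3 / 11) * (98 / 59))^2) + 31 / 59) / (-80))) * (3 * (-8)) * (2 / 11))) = -41474727721 / 44662622400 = -0.93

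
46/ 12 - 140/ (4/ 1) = -187/ 6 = -31.17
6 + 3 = 9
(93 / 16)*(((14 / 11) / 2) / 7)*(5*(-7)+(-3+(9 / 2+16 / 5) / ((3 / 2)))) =-15283 / 880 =-17.37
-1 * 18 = -18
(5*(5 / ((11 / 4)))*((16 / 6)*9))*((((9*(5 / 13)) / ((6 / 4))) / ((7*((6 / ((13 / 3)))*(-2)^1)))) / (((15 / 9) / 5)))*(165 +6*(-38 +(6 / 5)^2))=4235.84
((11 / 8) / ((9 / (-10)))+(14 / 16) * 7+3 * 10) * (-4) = -2491 / 18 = -138.39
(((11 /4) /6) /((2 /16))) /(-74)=-11 /222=-0.05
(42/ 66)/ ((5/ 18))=126/ 55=2.29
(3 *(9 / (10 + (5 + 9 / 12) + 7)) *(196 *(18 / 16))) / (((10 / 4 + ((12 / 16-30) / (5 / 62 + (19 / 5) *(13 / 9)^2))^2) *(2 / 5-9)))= -78623185472856 / 40922158611191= -1.92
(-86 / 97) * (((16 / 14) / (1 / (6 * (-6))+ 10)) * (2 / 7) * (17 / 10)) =-421056 / 8531635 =-0.05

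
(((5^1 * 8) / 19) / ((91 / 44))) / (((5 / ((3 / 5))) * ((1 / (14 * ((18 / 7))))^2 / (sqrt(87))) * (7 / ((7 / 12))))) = 114048 * sqrt(87) / 8645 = 123.05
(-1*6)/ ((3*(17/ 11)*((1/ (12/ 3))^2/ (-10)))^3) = 10903552000/ 44217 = 246591.85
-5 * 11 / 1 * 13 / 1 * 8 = -5720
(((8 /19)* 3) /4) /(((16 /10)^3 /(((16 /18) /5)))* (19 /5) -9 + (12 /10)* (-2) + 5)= 375 /96368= 0.00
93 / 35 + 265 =9368 / 35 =267.66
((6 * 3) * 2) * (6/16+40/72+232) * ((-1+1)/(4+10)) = 0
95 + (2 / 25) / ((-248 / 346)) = 147077 / 1550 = 94.89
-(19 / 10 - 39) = 371 / 10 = 37.10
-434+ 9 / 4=-1727 / 4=-431.75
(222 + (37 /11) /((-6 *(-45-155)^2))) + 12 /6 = 591359963 /2640000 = 224.00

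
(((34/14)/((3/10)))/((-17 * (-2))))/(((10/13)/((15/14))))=65/196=0.33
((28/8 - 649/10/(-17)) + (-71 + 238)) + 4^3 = 20257/85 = 238.32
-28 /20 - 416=-2087 /5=-417.40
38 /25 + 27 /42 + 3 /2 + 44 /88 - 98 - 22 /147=-690803 /7350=-93.99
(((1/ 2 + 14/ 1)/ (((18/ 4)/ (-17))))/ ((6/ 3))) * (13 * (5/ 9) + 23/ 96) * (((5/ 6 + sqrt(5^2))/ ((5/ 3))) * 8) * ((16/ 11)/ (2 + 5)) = -1059457/ 891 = -1189.07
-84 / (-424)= 21 / 106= 0.20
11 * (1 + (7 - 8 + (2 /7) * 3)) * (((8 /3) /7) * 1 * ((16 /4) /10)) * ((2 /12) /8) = 22 /735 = 0.03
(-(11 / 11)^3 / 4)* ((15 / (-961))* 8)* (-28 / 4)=-0.22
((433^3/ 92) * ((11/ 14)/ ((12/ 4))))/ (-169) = -893010107/ 653016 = -1367.52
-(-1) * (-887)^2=786769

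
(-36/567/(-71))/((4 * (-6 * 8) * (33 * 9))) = -1/63767088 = -0.00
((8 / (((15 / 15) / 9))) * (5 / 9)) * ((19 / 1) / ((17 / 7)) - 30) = -15080 / 17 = -887.06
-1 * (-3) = 3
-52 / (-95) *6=3.28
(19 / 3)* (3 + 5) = 152 / 3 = 50.67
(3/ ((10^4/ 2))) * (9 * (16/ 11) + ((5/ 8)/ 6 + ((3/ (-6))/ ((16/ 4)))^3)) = 0.01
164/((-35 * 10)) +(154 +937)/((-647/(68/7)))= -1907754/113225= -16.85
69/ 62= 1.11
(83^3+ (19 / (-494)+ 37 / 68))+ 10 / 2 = 505464575 / 884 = 571792.51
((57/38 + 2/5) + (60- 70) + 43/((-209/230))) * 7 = -810803/2090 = -387.94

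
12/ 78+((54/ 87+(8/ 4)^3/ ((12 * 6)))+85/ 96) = 192295/ 108576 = 1.77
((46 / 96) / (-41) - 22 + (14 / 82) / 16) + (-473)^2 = 220127687 / 984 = 223707.00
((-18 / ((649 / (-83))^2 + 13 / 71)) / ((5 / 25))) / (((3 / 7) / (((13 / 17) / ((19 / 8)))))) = -890196580 / 807360787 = -1.10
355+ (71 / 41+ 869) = 50255 / 41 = 1225.73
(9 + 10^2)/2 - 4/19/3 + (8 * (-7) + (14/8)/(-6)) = -283/152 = -1.86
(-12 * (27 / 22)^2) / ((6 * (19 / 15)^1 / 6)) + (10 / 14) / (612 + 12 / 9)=-84498783 / 5922224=-14.27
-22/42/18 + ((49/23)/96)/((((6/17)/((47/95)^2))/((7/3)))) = 1899817/278980800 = 0.01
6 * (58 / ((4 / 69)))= 6003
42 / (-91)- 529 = -6883 / 13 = -529.46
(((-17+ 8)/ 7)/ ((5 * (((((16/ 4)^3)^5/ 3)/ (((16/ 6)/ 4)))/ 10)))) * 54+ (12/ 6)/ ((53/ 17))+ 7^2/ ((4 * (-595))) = 2628082682821/ 4232556052480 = 0.62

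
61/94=0.65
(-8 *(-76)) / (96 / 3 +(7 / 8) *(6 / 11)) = 26752 / 1429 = 18.72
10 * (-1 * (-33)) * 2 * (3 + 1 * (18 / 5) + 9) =10296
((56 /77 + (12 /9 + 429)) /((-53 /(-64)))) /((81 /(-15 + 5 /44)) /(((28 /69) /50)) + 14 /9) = -156531900 /201144911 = -0.78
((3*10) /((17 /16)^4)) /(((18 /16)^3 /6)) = 671088640 /6765201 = 99.20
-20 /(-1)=20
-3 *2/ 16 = -3/ 8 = -0.38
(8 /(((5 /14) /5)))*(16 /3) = 1792 /3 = 597.33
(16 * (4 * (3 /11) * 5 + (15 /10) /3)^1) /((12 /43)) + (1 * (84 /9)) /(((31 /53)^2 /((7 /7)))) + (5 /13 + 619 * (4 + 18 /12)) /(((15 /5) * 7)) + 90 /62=1024034841 /1923922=532.26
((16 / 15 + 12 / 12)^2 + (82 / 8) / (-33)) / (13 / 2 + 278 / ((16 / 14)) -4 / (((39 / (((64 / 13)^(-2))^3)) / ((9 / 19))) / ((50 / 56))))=89589530281115648 / 5649528186283293675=0.02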